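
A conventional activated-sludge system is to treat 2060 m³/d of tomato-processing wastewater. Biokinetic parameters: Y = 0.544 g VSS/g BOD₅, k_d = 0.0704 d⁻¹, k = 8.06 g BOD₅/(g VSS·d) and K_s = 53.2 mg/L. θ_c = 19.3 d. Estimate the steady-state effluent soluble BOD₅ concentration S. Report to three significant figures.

Effluent substrate depends only on kinetics and SRT: S = K_s(1 + k_d θ_c) / [θ_c(Yk − k_d) − 1] = 53.2 × (1 + 0.0704 × 19.3) / [19.3 × (0.544 × 8.06 − 0.0704) − 1] = 125.5 / 82.26 = 1.525 mg/L.

S ≈ 1.53 mg/L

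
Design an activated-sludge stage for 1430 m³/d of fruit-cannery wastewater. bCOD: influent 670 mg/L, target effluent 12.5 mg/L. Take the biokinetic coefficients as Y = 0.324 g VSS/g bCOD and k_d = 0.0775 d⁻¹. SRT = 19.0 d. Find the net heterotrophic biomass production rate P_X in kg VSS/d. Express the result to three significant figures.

P_X ≈ 123 kg VSS/d

Y_obs = Y / (1 + k_d θ_c) = 0.324 / (1 + 0.0775 × 19.0) = 0.324 / 2.473 = 0.1310.
Q·(S₀ − S) = 1430 × (670 − 12.5) × 10⁻³ = 940.2 kg/d removed.
Net biomass production P_X = Y_obs × Q·(S₀ − S) = 0.1310 × 940.2 = 123.2 kg VSS/d.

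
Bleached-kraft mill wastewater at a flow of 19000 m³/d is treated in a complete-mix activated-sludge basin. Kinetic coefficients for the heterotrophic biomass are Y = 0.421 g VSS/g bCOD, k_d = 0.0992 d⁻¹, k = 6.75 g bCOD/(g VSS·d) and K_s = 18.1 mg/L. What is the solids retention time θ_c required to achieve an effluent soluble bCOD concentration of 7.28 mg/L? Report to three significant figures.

Specific growth rate at S = 7.28 mg/L: μ = YkS/(K_s+S) = 0.421·6.75·7.28/(18.1+7.28) = 0.8151 d⁻¹.
θ_c = 1/(μ − k_d) = 1/(0.8151 − 0.0992) = 1/0.7159 = 1.397 d.

θ_c ≈ 1.40 d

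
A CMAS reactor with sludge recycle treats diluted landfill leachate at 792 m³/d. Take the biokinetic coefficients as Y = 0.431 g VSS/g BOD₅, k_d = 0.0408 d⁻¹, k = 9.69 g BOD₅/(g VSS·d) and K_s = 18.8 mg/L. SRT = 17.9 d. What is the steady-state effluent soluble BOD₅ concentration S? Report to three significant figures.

Effluent substrate depends only on kinetics and SRT: S = K_s(1 + k_d θ_c) / [θ_c(Yk − k_d) − 1] = 18.8 × (1 + 0.0408 × 17.9) / [17.9 × (0.431 × 9.69 − 0.0408) − 1] = 32.53 / 73.03 = 0.4455 mg/L.

S ≈ 0.445 mg/L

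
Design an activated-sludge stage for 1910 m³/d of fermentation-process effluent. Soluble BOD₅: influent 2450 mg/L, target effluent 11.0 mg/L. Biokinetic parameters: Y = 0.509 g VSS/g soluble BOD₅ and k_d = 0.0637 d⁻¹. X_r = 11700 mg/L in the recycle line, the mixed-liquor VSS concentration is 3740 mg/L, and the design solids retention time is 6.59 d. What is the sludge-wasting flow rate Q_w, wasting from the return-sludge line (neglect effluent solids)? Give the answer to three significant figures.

Q_w ≈ 143 m³/d

Rearranging the biomass balance for a CMAS with decay, V = Y·Q·ΔS·θ_c / [X·(1+k_d θ_c)] = 0.509 × 1910 × (2450 − 11.0) × 6.59 / [3740 × (1 + 0.0637 × 6.59)] = 1.56×10^7 / 5310 = 2943 m³.
θ_c = V·X/(Q_w·X_r) when wasting from the recycle, so Q_w = V·X/(θ_c·X_r) = 2943 × 3740 / (6.59 × 11700) = 142.7 m³/d.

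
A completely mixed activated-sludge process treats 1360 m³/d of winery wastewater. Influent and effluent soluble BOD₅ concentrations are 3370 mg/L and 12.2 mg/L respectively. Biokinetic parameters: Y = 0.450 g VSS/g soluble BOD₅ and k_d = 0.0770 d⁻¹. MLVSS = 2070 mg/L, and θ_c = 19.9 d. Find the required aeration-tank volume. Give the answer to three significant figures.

From the SRT design equation V = Y Q (S₀−S) θ_c / [X (1 + k_d θ_c)] = 0.450 × 1360 × (3370 − 12.2) × 19.9 / [2070 × (1 + 0.0770 × 19.9)] = 4.09×10^7 / 5242 = 7801 m³.

V ≈ 7800 m³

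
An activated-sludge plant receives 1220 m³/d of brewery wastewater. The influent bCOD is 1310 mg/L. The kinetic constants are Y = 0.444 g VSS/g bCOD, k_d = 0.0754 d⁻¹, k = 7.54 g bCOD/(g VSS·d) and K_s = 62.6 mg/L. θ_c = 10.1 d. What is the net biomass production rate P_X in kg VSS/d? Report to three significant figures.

Effluent substrate depends only on kinetics and SRT: S = K_s(1 + k_d θ_c) / [θ_c(Yk − k_d) − 1] = 62.6 × (1 + 0.0754 × 10.1) / [10.1 × (0.444 × 7.54 − 0.0754) − 1] = 110.3 / 32.05 = 3.441 mg/L.
Observed yield with endogenous decay: Y_obs = Y / (1 + k_d·θ_c) = 0.444 / (1 + 0.0754 × 10.1) = 0.444 / 1.762 = 0.2521 g VSS/g bCOD.
ΔS = 1310 − 3.44 = 1307 mg/L, so the substrate removal rate is 1220 × 1307/1000 = 1594 kg bCOD/d.
P_X = Y_obs · Q(S₀ − S) = 0.2521 × 1594 = 401.8 kg VSS/d.

P_X ≈ 402 kg VSS/d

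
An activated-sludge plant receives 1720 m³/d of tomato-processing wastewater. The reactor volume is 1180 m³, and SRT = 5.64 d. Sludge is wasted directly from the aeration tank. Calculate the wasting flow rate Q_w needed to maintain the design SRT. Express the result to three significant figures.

Q_w ≈ 209 m³/d

For wasting at MLVSS concentration, Q_w = V/θ_c = 1180/5.64 = 209.2 m³/d.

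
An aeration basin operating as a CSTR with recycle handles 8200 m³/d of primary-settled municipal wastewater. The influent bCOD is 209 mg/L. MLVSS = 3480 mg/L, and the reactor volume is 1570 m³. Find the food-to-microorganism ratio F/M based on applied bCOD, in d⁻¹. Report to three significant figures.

F/M ≈ 0.314 d⁻¹

F/M = Q·S₀ / (V·X) = 8200 × 209 / (1570 × 3480) = 0.3137 g bCOD·(g VSS·d)⁻¹.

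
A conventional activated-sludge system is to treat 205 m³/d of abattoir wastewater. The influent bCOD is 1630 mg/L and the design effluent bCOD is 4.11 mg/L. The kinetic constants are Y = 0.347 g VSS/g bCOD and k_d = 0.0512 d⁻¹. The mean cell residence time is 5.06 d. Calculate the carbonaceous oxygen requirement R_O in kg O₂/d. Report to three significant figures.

The observed yield is Y_obs = Y/(1 + k_d·θ_c) = 0.347 / (1 + 0.0512 × 5.06) = 0.347 / 1.259 = 0.2756 g VSS per g bCOD removed.
Q·(S₀ − S) = 205 × (1630 − 4.11) × 10⁻³ = 333.3 kg/d removed.
Biomass synthesised: P_X = Y_obs × 333.3 = 91.86 kg VSS/d.
Carbonaceous O₂ demand = substrate oxidised − cell-mass equivalent = 333.3 − 1.42 × 91.86 = 202.9 kg O₂/d.

R_O ≈ 203 kg O₂/d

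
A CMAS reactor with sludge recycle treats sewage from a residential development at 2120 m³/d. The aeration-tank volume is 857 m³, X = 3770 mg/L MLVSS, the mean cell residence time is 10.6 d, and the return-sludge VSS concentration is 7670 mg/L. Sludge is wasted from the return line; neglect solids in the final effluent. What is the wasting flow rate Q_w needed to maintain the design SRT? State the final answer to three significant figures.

Q_w ≈ 39.7 m³/d

θ_c = V·X/(Q_w·X_r) when wasting from the recycle, so Q_w = V·X/(θ_c·X_r) = 857.0 × 3770 / (10.6 × 7670) = 39.74 m³/d.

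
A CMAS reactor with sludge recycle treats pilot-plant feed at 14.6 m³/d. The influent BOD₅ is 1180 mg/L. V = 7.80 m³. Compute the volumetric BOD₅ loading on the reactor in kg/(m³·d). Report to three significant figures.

L_v ≈ 2.21 kg BOD₅/(m³·d)

L_v = Q S₀ / V = 14.6 × 1180 × 10⁻³ / 7.800 = 2.209 kg/(m³·d).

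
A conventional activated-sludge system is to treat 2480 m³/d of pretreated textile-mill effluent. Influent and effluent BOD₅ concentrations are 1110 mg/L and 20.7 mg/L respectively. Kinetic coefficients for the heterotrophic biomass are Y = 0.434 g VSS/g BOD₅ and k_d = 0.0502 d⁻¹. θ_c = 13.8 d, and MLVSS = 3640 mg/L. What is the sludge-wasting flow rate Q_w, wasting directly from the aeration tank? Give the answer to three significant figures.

Rearranging the biomass balance for a CMAS with decay, V = Y·Q·ΔS·θ_c / [X·(1+k_d θ_c)] = 0.434 × 2480 × (1110 − 20.7) × 13.8 / [3640 × (1 + 0.0502 × 13.8)] = 1.62×10^7 / 6162 = 2626 m³.
For wasting at MLVSS concentration, Q_w = V/θ_c = 2626/13.8 = 190.3 m³/d.

Q_w ≈ 190 m³/d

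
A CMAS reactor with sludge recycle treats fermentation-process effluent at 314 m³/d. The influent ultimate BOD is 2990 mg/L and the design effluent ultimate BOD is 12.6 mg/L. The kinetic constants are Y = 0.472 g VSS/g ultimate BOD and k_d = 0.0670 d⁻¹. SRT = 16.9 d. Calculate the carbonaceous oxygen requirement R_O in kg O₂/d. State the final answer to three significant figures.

Observed yield with endogenous decay: Y_obs = Y / (1 + k_d·θ_c) = 0.472 / (1 + 0.0670 × 16.9) = 0.472 / 2.132 = 0.2214 g VSS/g ultimate BOD.
Substrate removed = Q·(S₀ − S) = 314 m³/d × (2990 − 12.6) g/m³ = 9.35×10^5 g/d = 934.9 kg/d.
Biomass synthesised: P_X = Y_obs × 934.9 = 206.9 kg VSS/d.
R_O = Q·(S₀ − S) − 1.42·P_X = 934.9 − 1.42 × 206.9 = 641.0 kg O₂/d.

R_O ≈ 641 kg O₂/d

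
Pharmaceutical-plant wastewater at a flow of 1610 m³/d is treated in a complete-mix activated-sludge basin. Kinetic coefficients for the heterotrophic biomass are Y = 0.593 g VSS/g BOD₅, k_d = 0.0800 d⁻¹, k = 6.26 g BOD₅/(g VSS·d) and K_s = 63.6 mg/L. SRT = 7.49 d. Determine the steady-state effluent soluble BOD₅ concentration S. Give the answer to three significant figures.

S ≈ 3.88 mg/L

For a completely mixed reactor with recycle the Lawrence–McCarty relation gives S = K_s·(1 + k_d·θ_c) / [θ_c·(Y·k − k_d) − 1] = 63.6 × (1 + 0.0800 × 7.49) / [7.49 × (0.593 × 6.26 − 0.0800) − 1] = 101.7 / 26.21 = 3.881 mg/L.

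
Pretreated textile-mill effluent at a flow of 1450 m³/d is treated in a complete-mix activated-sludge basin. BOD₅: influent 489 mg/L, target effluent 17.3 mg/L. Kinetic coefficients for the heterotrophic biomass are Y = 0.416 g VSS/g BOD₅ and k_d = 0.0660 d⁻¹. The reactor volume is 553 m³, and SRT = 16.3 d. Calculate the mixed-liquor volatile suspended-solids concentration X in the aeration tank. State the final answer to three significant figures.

X ≈ 4040 mg/L

Solving the biomass balance for X: X = Y Q (S₀−S) θ_c / [V (1+k_d θ_c)] = 0.416 × 1450 × (489 − 17.3) × 16.3 / [553 × (1 + 0.0660 × 16.3)] = 4040 mg/L.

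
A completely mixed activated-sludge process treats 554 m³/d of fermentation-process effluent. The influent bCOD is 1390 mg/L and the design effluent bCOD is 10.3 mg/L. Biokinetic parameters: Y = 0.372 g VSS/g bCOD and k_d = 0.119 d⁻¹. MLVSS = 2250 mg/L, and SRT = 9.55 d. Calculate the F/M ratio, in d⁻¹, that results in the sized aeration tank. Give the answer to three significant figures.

F/M ≈ 0.606 d⁻¹

Steady-state biomass mass balance: V·X·(1 + k_d·θ_c) = Y·Q·(S₀ − S)·θ_c, so V = 0.372 × 554 × (1390 − 10.3) × 9.55 / [2250 × (1 + 0.119 × 9.55)] = 2.72×10^6 / 4807 = 564.9 m³.
F/M = Q·S₀ / (V·X) = 554 × 1390 / (564.9 × 2250) = 0.6059 g bCOD·(g VSS·d)⁻¹.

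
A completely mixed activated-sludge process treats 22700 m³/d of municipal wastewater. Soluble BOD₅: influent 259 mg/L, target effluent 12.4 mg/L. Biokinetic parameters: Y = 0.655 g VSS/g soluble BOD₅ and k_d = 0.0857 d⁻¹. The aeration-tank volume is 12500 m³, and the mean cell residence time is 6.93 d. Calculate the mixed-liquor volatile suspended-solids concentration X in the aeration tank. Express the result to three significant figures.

From V·X·(1 + k_d·θ_c) = Y·Q·(S₀ − S)·θ_c: X = 0.655 × 22700 × (259 − 12.4) × 6.93 / [12500 × (1 + 0.0857 × 6.93)] = 1275 mg/L.

X ≈ 1280 mg/L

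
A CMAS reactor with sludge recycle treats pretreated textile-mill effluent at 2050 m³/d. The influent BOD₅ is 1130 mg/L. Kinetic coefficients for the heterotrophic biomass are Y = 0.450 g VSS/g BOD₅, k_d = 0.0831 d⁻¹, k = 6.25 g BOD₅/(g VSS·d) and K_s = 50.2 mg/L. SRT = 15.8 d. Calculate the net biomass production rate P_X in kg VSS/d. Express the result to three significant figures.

From the Monod/SRT balance for a CMAS, S = K_s·(1+k_d θ_c)/[θ_c·(Y k − k_d) − 1] = 50.2 × (1 + 0.0831 × 15.8) / [15.8 × (0.450 × 6.25 − 0.0831) − 1] = 116.1 / 42.12 = 2.756 mg/L.
Correct the yield for decay: Y_obs = Y/(1 + k_d θ_c) = 0.450 / (1 + 0.0831 × 15.8) = 0.450 / 2.313 = 0.1946.
Mass of BOD₅ removed per day: Q(S₀ − S) = 2050 × 1127 g/m³ = 2311 kg/d.
Biomass produced: P_X = Y_obs·Q·ΔS = 0.1946 × 2311 ≈ 449.6 kg VSS/d.

P_X ≈ 450 kg VSS/d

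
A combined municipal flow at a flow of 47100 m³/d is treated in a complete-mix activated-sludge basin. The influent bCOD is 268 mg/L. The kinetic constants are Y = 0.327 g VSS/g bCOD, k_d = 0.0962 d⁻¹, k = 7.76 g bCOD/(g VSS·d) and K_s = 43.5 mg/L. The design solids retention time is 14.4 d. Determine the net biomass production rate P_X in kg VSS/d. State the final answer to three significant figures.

P_X ≈ 1710 kg VSS/d

For a completely mixed reactor with recycle the Lawrence–McCarty relation gives S = K_s·(1 + k_d·θ_c) / [θ_c·(Y·k − k_d) − 1] = 43.5 × (1 + 0.0962 × 14.4) / [14.4 × (0.327 × 7.76 − 0.0962) − 1] = 103.8 / 34.16 = 3.038 mg/L.
Correct the yield for decay: Y_obs = Y/(1 + k_d θ_c) = 0.327 / (1 + 0.0962 × 14.4) = 0.327 / 2.385 = 0.1371.
Q·(S₀ − S) = 47100 × (268 − 3.04) × 10⁻³ = 12480 kg/d removed.
Biomass produced: P_X = Y_obs·Q·ΔS = 0.1371 × 12480 ≈ 1711 kg VSS/d.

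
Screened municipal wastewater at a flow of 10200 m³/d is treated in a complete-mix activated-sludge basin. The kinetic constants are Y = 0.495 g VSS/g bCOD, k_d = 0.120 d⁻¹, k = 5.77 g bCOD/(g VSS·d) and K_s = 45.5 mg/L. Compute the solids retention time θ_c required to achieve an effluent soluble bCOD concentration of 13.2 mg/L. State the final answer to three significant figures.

Specific growth rate at S = 13.2 mg/L: μ = YkS/(K_s+S) = 0.495·5.77·13.2/(45.5+13.2) = 0.6423 d⁻¹.
Then 1/θ_c = μ − k_d = 0.6423 − 0.120 = 0.5223 d⁻¹, giving θ_c = 1.915 d.

θ_c ≈ 1.91 d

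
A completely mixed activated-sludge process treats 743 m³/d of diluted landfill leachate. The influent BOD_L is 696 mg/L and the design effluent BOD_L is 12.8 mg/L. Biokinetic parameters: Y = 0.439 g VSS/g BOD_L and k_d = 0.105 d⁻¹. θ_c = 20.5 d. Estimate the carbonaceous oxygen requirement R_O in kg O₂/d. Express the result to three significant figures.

R_O ≈ 407 kg O₂/d

The observed yield is Y_obs = Y/(1 + k_d·θ_c) = 0.439 / (1 + 0.105 × 20.5) = 0.439 / 3.152 = 0.1393 g VSS per g BOD_L removed.
ΔS = 696 − 12.8 = 683.2 mg/L, so the substrate removal rate is 743 × 683.2/1000 = 507.6 kg BOD_L/d.
Biomass synthesised: P_X = Y_obs × 507.6 = 70.69 kg VSS/d.
Carbonaceous O₂ demand = substrate oxidised − cell-mass equivalent = 507.6 − 1.42 × 70.69 = 407.2 kg O₂/d.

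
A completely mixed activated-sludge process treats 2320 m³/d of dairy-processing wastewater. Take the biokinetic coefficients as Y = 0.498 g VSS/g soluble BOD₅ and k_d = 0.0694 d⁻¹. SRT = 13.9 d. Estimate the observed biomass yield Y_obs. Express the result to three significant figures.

Correct the yield for decay: Y_obs = Y/(1 + k_d θ_c) = 0.498 / (1 + 0.0694 × 13.9) = 0.498 / 1.965 = 0.2535.

Y_obs ≈ 0.253 g VSS/g soluble BOD₅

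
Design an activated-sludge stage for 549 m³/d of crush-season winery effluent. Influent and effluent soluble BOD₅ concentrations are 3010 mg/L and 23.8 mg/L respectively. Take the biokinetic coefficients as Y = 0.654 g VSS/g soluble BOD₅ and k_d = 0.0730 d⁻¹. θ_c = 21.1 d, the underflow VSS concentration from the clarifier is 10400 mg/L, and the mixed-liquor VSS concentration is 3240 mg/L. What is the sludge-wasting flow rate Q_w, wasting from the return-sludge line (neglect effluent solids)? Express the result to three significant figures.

Rearranging the biomass balance for a CMAS with decay, V = Y·Q·ΔS·θ_c / [X·(1+k_d θ_c)] = 0.654 × 549 × (3010 − 23.8) × 21.1 / [3240 × (1 + 0.0730 × 21.1)] = 2.26×10^7 / 8231 = 2749 m³.
θ_c = V·X/(Q_w·X_r) when wasting from the recycle, so Q_w = V·X/(θ_c·X_r) = 2749 × 3240 / (21.1 × 10400) = 40.58 m³/d.

Q_w ≈ 40.6 m³/d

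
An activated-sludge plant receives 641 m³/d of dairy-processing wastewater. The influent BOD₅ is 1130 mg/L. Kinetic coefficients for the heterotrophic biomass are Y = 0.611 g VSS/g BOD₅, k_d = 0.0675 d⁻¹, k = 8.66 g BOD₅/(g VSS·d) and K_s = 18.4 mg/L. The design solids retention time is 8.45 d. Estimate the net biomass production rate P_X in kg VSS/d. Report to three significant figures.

P_X ≈ 282 kg VSS/d

From the Monod/SRT balance for a CMAS, S = K_s·(1+k_d θ_c)/[θ_c·(Y k − k_d) − 1] = 18.4 × (1 + 0.0675 × 8.45) / [8.45 × (0.611 × 8.66 − 0.0675) − 1] = 28.89 / 43.14 = 0.6698 mg/L.
The observed yield is Y_obs = Y/(1 + k_d·θ_c) = 0.611 / (1 + 0.0675 × 8.45) = 0.611 / 1.570 = 0.3891 g VSS per g BOD₅ removed.
Q·(S₀ − S) = 641 × (1130 − 0.670) × 10⁻³ = 723.9 kg/d removed.
So the net sludge growth is P_X = 0.3891 × 723.9 = 281.7 kg VSS/d.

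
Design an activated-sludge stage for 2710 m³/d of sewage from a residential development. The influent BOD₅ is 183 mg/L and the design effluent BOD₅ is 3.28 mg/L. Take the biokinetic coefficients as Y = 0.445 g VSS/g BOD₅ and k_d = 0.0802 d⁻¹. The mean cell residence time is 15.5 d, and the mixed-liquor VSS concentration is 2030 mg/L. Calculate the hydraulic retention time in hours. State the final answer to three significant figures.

Steady-state biomass mass balance: V·X·(1 + k_d·θ_c) = Y·Q·(S₀ − S)·θ_c, so V = 0.445 × 2710 × (183 − 3.28) × 15.5 / [2030 × (1 + 0.0802 × 15.5)] = 3.36×10^6 / 4553 = 737.8 m³.
Hydraulic retention time τ = V/Q = 737.8 / 2710 = 0.2722 d = 6.534 h.

τ ≈ 6.53 h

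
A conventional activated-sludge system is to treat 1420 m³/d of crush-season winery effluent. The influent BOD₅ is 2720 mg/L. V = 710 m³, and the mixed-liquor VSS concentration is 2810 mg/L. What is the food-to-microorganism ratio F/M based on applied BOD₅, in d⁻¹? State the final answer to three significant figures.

F/M ≈ 1.94 d⁻¹

Food-to-microorganism ratio F/M = Q S₀ / (V X) = 1420 × 2720 / (710.0 × 2810) = 1.936 d⁻¹.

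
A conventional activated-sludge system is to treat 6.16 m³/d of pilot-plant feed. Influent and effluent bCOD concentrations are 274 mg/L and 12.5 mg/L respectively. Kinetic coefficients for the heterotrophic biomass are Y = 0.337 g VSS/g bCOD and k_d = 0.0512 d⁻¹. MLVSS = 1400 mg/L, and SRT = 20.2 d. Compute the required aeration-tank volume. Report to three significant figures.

V ≈ 3.85 m³

From the SRT design equation V = Y Q (S₀−S) θ_c / [X (1 + k_d θ_c)] = 0.337 × 6.16 × (274 − 12.5) × 20.2 / [1400 × (1 + 0.0512 × 20.2)] = 1.1×10^4 / 2848 = 3.850 m³.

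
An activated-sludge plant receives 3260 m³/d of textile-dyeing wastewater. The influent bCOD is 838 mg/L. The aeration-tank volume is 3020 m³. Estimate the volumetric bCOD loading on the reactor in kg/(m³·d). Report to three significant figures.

Volumetric loading L_v = Q·S₀ / V = 3260 × 838 g/m³ / 3020 m³ = 904.6 g/(m³·d) = 0.9046 kg bCOD/(m³·d).

L_v ≈ 0.905 kg bCOD/(m³·d)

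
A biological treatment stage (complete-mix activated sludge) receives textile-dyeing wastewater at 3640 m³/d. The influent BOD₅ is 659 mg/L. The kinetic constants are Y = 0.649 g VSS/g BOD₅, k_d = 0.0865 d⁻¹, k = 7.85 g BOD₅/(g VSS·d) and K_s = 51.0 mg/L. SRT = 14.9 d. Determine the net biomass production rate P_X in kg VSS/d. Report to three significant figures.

P_X ≈ 679 kg VSS/d

For a completely mixed reactor with recycle the Lawrence–McCarty relation gives S = K_s·(1 + k_d·θ_c) / [θ_c·(Y·k − k_d) − 1] = 51.0 × (1 + 0.0865 × 14.9) / [14.9 × (0.649 × 7.85 − 0.0865) − 1] = 116.7 / 73.62 = 1.586 mg/L.
Correct the yield for decay: Y_obs = Y/(1 + k_d θ_c) = 0.649 / (1 + 0.0865 × 14.9) = 0.649 / 2.289 = 0.2835.
ΔS = 659 − 1.59 = 657.4 mg/L, so the substrate removal rate is 3640 × 657.4/1000 = 2393 kg BOD₅/d.
P_X = Y_obs · Q(S₀ − S) = 0.2835 × 2393 = 678.5 kg VSS/d.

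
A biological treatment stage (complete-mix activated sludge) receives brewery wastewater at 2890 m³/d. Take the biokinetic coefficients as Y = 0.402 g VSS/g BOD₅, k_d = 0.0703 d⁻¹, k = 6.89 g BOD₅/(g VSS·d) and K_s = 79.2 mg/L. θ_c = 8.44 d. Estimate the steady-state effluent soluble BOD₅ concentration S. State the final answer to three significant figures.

S ≈ 5.79 mg/L

From the Monod/SRT balance for a CMAS, S = K_s·(1+k_d θ_c)/[θ_c·(Y k − k_d) − 1] = 79.2 × (1 + 0.0703 × 8.44) / [8.44 × (0.402 × 6.89 − 0.0703) − 1] = 126.2 / 21.78 = 5.793 mg/L.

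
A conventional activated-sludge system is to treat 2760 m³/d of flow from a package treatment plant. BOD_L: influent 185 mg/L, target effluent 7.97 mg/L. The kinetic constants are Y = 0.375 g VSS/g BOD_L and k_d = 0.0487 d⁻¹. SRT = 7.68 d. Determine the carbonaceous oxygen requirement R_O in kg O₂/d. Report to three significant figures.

Correct the yield for decay: Y_obs = Y/(1 + k_d θ_c) = 0.375 / (1 + 0.0487 × 7.68) = 0.375 / 1.374 = 0.2729.
Substrate removed = Q·(S₀ − S) = 2760 m³/d × (185 − 7.97) g/m³ = 4.89×10^5 g/d = 488.6 kg/d.
Net sludge production P_X = 0.2729 × 488.6 = 133.4 kg VSS/d.
R_O = Q·(S₀ − S) − 1.42·P_X = 488.6 − 1.42 × 133.4 = 299.2 kg O₂/d.

R_O ≈ 299 kg O₂/d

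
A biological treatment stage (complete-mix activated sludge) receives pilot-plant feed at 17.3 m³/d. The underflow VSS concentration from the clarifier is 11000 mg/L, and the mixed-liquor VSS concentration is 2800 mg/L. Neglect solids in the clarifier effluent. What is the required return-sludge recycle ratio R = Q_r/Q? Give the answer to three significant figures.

Solids balance on the clarifier gives (1+R)X = R·X_r, so R = X/(X_r − X) = 2800 / (11000 − 2800) = 0.3415.

R ≈ 0.341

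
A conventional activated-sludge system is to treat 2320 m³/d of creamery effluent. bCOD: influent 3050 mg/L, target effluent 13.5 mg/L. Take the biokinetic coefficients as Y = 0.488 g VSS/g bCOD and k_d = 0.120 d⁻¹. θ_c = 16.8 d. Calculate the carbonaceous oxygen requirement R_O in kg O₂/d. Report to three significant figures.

Observed yield with endogenous decay: Y_obs = Y / (1 + k_d·θ_c) = 0.488 / (1 + 0.120 × 16.8) = 0.488 / 3.016 = 0.1618 g VSS/g bCOD.
Substrate removed = Q·(S₀ − S) = 2320 m³/d × (3050 − 13.5) g/m³ = 7.04×10^6 g/d = 7045 kg/d.
Biomass synthesised: P_X = Y_obs × 7045 = 1140 kg VSS/d.
R_O = Q·(S₀ − S) − 1.42·P_X = 7045 − 1.42 × 1140 = 5426 kg O₂/d.

R_O ≈ 5430 kg O₂/d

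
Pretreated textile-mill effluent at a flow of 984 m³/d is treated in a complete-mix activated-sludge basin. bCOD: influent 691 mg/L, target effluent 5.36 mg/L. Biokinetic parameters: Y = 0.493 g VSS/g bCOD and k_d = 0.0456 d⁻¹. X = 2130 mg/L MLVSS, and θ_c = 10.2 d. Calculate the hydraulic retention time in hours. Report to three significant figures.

τ ≈ 26.5 h

Steady-state biomass mass balance: V·X·(1 + k_d·θ_c) = Y·Q·(S₀ − S)·θ_c, so V = 0.493 × 984 × (691 − 5.36) × 10.2 / [2130 × (1 + 0.0456 × 10.2)] = 3.39×10^6 / 3121 = 1087 m³.
HRT = V/Q = 1087 m³ / 984 m³·d⁻¹ = 1.105 d × 24 = 26.52 h.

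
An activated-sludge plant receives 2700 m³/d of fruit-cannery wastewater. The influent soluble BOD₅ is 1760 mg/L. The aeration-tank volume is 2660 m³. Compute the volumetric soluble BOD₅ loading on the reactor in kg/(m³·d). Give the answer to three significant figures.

L_v ≈ 1.79 kg soluble BOD₅/(m³·d)

Volumetric loading L_v = Q·S₀ / V = 2700 × 1760 g/m³ / 2660 m³ = 1786 g/(m³·d) = 1.786 kg soluble BOD₅/(m³·d).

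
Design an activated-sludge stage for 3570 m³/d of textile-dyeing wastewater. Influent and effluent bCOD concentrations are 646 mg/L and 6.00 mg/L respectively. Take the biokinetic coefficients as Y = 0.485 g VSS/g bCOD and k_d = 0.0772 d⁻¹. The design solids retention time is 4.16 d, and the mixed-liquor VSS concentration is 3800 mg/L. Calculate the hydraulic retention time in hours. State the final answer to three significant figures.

τ ≈ 6.17 h

From the SRT design equation V = Y Q (S₀−S) θ_c / [X (1 + k_d θ_c)] = 0.485 × 3570 × (646 − 6.00) × 4.16 / [3800 × (1 + 0.0772 × 4.16)] = 4.61×10^6 / 5020 = 918.2 m³.
τ = V/Q = 918.2/3570 = 0.2572 d, or 6.173 h.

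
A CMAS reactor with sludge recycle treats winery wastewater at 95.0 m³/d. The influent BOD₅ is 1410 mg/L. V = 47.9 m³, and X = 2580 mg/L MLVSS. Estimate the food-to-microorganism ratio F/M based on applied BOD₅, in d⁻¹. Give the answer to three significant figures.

F/M ≈ 1.08 d⁻¹

F/M = Q·S₀ / (V·X) = 95.0 × 1410 / (47.90 × 2580) = 1.084 g BOD₅·(g VSS·d)⁻¹.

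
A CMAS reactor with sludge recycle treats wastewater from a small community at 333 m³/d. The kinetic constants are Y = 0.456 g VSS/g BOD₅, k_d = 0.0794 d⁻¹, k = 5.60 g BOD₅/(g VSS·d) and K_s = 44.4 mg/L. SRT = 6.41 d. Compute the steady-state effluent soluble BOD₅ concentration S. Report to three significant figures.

S ≈ 4.51 mg/L

Effluent substrate depends only on kinetics and SRT: S = K_s(1 + k_d θ_c) / [θ_c(Yk − k_d) − 1] = 44.4 × (1 + 0.0794 × 6.41) / [6.41 × (0.456 × 5.60 − 0.0794) − 1] = 67.00 / 14.86 = 4.509 mg/L.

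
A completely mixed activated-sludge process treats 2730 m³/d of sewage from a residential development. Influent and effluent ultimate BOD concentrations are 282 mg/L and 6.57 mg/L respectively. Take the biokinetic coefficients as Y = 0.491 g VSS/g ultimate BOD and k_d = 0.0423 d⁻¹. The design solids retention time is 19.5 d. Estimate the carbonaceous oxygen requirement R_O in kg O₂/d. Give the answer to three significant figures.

R_O ≈ 465 kg O₂/d

Y_obs = Y / (1 + k_d θ_c) = 0.491 / (1 + 0.0423 × 19.5) = 0.491 / 1.825 = 0.2691.
ΔS = 282 − 6.57 = 275.4 mg/L, so the substrate removal rate is 2730 × 275.4/1000 = 751.9 kg ultimate BOD/d.
P_X = Y_obs·Q·(S₀ − S) = 0.2691 × 751.9 = 202.3 kg VSS/d.
R_O = Q·(S₀ − S) − 1.42·P_X = 751.9 − 1.42 × 202.3 = 464.6 kg O₂/d.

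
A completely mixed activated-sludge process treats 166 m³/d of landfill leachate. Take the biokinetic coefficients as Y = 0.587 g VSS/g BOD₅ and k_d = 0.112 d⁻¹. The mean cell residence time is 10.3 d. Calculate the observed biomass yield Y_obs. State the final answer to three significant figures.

Y_obs ≈ 0.273 g VSS/g BOD₅

Observed yield with endogenous decay: Y_obs = Y / (1 + k_d·θ_c) = 0.587 / (1 + 0.112 × 10.3) = 0.587 / 2.154 = 0.2726 g VSS/g BOD₅.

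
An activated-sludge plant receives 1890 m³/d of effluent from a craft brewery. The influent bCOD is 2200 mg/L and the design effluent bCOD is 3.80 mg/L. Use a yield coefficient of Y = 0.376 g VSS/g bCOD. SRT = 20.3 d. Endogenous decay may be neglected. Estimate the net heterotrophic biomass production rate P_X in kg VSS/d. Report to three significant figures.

With endogenous decay neglected, the observed yield equals the true yield: Y_obs = Y = 0.376 g VSS/g bCOD.
Mass of bCOD removed per day: Q(S₀ − S) = 1890 × 2196 g/m³ = 4151 kg/d.
Net biomass production P_X = Y_obs × Q·(S₀ − S) = 0.3760 × 4151 = 1561 kg VSS/d.

P_X ≈ 1560 kg VSS/d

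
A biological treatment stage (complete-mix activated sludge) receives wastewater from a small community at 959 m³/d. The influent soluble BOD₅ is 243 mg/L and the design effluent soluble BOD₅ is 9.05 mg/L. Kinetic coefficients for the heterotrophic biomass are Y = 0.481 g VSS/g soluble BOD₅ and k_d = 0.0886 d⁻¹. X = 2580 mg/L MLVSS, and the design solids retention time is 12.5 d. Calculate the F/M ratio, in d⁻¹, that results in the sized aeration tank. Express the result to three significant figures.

Steady-state biomass mass balance: V·X·(1 + k_d·θ_c) = Y·Q·(S₀ − S)·θ_c, so V = 0.481 × 959 × (243 − 9.05) × 12.5 / [2580 × (1 + 0.0886 × 12.5)] = 1.35×10^6 / 5437 = 248.1 m³.
F/M = Q·S₀ / (V·X) = 959 × 243 / (248.1 × 2580) = 0.3641 g soluble BOD₅·(g VSS·d)⁻¹.

F/M ≈ 0.364 d⁻¹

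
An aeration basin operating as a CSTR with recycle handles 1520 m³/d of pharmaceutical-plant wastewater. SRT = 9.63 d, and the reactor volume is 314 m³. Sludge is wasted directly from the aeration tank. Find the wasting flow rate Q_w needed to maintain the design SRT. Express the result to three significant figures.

For wasting at MLVSS concentration, Q_w = V/θ_c = 314.0/9.63 = 32.61 m³/d.

Q_w ≈ 32.6 m³/d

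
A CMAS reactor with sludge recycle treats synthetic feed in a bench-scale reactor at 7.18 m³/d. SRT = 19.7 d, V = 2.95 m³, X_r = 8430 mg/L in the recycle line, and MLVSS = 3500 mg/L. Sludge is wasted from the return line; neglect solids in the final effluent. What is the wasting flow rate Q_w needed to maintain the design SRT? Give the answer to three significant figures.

Q_w ≈ 0.0622 m³/d

Wasting from the return line (neglecting effluent solids): Q_w = V·X / (θ_c·X_r) = 2.950 × 3500 / (19.7 × 8430) = 0.06217 m³/d.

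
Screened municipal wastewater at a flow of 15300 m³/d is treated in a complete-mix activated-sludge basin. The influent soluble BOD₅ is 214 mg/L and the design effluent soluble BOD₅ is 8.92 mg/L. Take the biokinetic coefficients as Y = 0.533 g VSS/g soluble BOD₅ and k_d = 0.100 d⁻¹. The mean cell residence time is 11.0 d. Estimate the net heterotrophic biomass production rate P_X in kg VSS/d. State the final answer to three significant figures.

P_X ≈ 796 kg VSS/d

The observed yield is Y_obs = Y/(1 + k_d·θ_c) = 0.533 / (1 + 0.100 × 11.0) = 0.533 / 2.100 = 0.2538 g VSS per g soluble BOD₅ removed.
Substrate removed = Q·(S₀ − S) = 15300 m³/d × (214 − 8.92) g/m³ = 3.14×10^6 g/d = 3138 kg/d.
Net biomass production P_X = Y_obs × Q·(S₀ − S) = 0.2538 × 3138 = 796.4 kg VSS/d.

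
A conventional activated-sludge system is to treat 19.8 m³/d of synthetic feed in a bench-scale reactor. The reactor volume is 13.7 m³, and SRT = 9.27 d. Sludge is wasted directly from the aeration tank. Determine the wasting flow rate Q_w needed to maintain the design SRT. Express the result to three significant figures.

With mixed-liquor wasting, θ_c = V/Q_w, so Q_w = V/θ_c = 13.70/9.27 = 1.478 m³/d.

Q_w ≈ 1.48 m³/d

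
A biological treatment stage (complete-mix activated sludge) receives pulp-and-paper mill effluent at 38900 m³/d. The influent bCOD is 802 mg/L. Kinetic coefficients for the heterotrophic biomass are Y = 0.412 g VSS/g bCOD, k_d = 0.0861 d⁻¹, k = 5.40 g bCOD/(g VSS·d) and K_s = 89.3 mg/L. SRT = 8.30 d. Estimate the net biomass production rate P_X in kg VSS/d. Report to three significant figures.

P_X ≈ 7410 kg VSS/d

For a completely mixed reactor with recycle the Lawrence–McCarty relation gives S = K_s·(1 + k_d·θ_c) / [θ_c·(Y·k − k_d) − 1] = 89.3 × (1 + 0.0861 × 8.30) / [8.30 × (0.412 × 5.40 − 0.0861) − 1] = 153.1 / 16.75 = 9.141 mg/L.
Correct the yield for decay: Y_obs = Y/(1 + k_d θ_c) = 0.412 / (1 + 0.0861 × 8.30) = 0.412 / 1.715 = 0.2403.
Mass of bCOD removed per day: Q(S₀ − S) = 38900 × 792.9 g/m³ = 30842 kg/d.
P_X = Y_obs · Q(S₀ − S) = 0.2403 × 30842 = 7411 kg VSS/d.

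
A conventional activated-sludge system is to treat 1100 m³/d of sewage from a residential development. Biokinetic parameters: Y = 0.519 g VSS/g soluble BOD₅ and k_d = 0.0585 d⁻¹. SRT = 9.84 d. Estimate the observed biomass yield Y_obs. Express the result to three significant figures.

Y_obs ≈ 0.329 g VSS/g soluble BOD₅

The observed yield is Y_obs = Y/(1 + k_d·θ_c) = 0.519 / (1 + 0.0585 × 9.84) = 0.519 / 1.576 = 0.3294 g VSS per g soluble BOD₅ removed.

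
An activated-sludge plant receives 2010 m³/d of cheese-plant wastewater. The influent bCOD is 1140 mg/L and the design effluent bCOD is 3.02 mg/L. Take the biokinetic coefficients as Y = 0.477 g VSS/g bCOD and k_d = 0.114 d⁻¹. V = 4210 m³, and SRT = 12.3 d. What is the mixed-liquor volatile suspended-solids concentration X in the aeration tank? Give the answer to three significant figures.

Solving the biomass balance for X: X = Y Q (S₀−S) θ_c / [V (1+k_d θ_c)] = 0.477 × 2010 × (1140 − 3.02) × 12.3 / [4210 × (1 + 0.114 × 12.3)] = 1326 mg/L.

X ≈ 1330 mg/L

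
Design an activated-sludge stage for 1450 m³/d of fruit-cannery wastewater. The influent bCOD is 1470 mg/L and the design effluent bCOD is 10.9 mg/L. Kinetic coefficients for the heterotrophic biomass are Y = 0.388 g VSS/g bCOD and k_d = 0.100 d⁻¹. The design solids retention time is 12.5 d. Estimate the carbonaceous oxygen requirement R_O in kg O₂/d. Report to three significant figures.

R_O ≈ 1600 kg O₂/d

The observed yield is Y_obs = Y/(1 + k_d·θ_c) = 0.388 / (1 + 0.100 × 12.5) = 0.388 / 2.250 = 0.1724 g VSS per g bCOD removed.
Substrate removed = Q·(S₀ − S) = 1450 m³/d × (1470 − 10.9) g/m³ = 2.12×10^6 g/d = 2116 kg/d.
P_X = Y_obs·Q·(S₀ − S) = 0.1724 × 2116 = 364.8 kg VSS/d.
R_O = Q·(S₀ − S) − 1.42·P_X = 2116 − 1.42 × 364.8 = 1598 kg O₂/d.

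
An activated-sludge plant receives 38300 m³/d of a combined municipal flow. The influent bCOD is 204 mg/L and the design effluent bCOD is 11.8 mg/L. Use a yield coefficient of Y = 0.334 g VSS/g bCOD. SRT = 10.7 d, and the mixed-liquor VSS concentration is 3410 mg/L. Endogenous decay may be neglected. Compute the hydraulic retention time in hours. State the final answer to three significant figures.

V·X = Y·Q·ΔS·θ_c gives V = 0.334 × 38300 × (204 − 11.8) × 10.7 / 3410 = 7715 m³.
Hydraulic retention time τ = V/Q = 7715 / 38300 = 0.2014 d = 4.834 h.

τ ≈ 4.83 h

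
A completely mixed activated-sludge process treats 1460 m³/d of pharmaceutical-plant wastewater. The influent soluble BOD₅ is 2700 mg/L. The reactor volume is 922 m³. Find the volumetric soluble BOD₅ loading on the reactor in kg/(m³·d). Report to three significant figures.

Applied soluble BOD₅ load per unit volume = Q·S₀/V = (1460 × 2700/1000)/922.0 = 4.275 kg soluble BOD₅·m⁻³·d⁻¹.

L_v ≈ 4.28 kg soluble BOD₅/(m³·d)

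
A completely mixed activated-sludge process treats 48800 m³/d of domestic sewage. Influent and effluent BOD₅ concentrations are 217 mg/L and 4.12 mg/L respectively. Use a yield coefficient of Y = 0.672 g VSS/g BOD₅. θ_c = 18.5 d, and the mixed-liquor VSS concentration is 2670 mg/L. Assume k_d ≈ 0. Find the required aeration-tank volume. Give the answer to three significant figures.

V·X = Y·Q·ΔS·θ_c gives V = 0.672 × 48800 × (217 − 4.12) × 18.5 / 2670 = 48371 m³.

V ≈ 48400 m³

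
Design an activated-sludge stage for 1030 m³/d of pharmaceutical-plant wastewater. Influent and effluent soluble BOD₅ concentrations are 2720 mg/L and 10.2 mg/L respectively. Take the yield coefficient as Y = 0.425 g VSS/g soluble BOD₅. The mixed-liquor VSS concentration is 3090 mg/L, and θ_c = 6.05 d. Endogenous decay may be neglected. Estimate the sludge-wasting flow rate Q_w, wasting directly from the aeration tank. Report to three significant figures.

Q_w ≈ 384 m³/d

With k_d = 0 the design equation reduces to V = Y Q (S₀−S) θ_c / X = 0.425 × 1030 × (2720 − 10.2) × 6.05 / 3090 = 2323 m³.
Wasting from the aeration tank: Q_w = V / θ_c = 2323 / 6.05 = 383.9 m³/d.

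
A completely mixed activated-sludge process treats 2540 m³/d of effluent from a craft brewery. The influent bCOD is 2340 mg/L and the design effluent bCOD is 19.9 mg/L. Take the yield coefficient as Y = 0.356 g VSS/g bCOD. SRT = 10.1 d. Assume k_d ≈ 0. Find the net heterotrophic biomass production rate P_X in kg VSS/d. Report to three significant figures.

P_X ≈ 2100 kg VSS/d

With endogenous decay neglected, the observed yield equals the true yield: Y_obs = Y = 0.356 g VSS/g bCOD.
Q·(S₀ − S) = 2540 × (2340 − 19.9) × 10⁻³ = 5893 kg/d removed.
P_X = Y_obs · Q(S₀ − S) = 0.3560 × 5893 = 2098 kg VSS/d.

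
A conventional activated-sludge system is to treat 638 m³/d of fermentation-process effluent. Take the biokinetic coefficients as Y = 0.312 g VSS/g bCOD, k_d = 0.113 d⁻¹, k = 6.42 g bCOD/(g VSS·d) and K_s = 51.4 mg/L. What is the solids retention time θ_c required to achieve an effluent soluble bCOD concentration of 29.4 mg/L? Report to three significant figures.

At the target effluent, Y k S/(K_s+S) = 0.312×6.42×29.4/80.80 = 0.7288 d⁻¹.
1/θ_c = 0.7288 − 0.113 = 0.6158 d⁻¹, so θ_c = 1.624 d.

θ_c ≈ 1.62 d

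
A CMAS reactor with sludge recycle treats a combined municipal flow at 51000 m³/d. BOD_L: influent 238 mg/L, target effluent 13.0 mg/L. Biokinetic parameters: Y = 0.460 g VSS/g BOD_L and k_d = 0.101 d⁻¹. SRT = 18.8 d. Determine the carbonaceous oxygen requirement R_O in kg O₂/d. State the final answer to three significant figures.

The observed yield is Y_obs = Y/(1 + k_d·θ_c) = 0.460 / (1 + 0.101 × 18.8) = 0.460 / 2.899 = 0.1587 g VSS per g BOD_L removed.
Substrate removed = Q·(S₀ − S) = 51000 m³/d × (238 − 13.0) g/m³ = 1.15×10^7 g/d = 11475 kg/d.
Net sludge production P_X = 0.1587 × 11475 = 1821 kg VSS/d.
Carbonaceous O₂ demand = substrate oxidised − cell-mass equivalent = 11475 − 1.42 × 1821 = 8889 kg O₂/d.

R_O ≈ 8890 kg O₂/d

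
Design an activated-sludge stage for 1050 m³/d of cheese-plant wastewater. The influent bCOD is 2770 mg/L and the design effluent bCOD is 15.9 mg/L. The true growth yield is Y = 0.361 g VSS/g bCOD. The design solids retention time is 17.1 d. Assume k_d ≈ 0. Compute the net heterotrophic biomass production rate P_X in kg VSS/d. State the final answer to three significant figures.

Since k_d ≈ 0, Y_obs = Y = 0.361 g VSS/g bCOD.
Substrate removed = Q·(S₀ − S) = 1050 m³/d × (2770 − 15.9) g/m³ = 2.89×10^6 g/d = 2892 kg/d.
P_X = Y_obs · Q(S₀ − S) = 0.3610 × 2892 = 1044 kg VSS/d.

P_X ≈ 1040 kg VSS/d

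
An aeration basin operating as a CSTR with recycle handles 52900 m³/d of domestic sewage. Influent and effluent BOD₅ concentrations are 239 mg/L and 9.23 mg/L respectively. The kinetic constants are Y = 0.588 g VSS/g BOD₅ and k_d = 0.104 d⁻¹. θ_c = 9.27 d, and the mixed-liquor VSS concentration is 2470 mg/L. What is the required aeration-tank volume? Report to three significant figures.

V ≈ 13700 m³

Rearranging the biomass balance for a CMAS with decay, V = Y·Q·ΔS·θ_c / [X·(1+k_d θ_c)] = 0.588 × 52900 × (239 − 9.23) × 9.27 / [2470 × (1 + 0.104 × 9.27)] = 6.63×10^7 / 4851 = 13657 m³.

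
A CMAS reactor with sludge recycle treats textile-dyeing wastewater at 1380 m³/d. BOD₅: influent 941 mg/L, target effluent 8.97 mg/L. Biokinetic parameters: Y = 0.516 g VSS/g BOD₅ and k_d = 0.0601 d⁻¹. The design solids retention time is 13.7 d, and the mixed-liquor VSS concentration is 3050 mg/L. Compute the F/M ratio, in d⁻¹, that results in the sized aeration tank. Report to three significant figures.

F/M ≈ 0.260 d⁻¹

Rearranging the biomass balance for a CMAS with decay, V = Y·Q·ΔS·θ_c / [X·(1+k_d θ_c)] = 0.516 × 1380 × (941 − 8.97) × 13.7 / [3050 × (1 + 0.0601 × 13.7)] = 9.09×10^6 / 5561 = 1635 m³.
Food-to-microorganism ratio F/M = Q S₀ / (V X) = 1380 × 941 / (1635 × 3050) = 0.2604 d⁻¹.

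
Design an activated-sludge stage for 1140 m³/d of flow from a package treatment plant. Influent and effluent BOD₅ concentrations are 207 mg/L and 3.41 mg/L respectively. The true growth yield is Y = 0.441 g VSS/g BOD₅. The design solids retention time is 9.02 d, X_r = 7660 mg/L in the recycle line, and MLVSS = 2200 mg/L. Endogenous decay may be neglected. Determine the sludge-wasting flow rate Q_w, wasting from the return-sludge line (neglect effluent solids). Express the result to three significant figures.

V·X = Y·Q·ΔS·θ_c gives V = 0.441 × 1140 × (207 − 3.41) × 9.02 / 2200 = 419.6 m³.
Q_w = (V·X)/(θ_c X_r) = 419.6 × 2200 / (9.02 × 7660) = 13.36 m³/d.

Q_w ≈ 13.4 m³/d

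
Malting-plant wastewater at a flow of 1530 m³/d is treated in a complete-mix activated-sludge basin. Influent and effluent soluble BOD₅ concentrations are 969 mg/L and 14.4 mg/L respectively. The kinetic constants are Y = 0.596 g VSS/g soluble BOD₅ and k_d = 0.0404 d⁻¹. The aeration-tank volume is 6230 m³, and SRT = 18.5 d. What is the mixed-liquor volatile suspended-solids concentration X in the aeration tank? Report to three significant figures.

X ≈ 1480 mg/L

From V·X·(1 + k_d·θ_c) = Y·Q·(S₀ − S)·θ_c: X = 0.596 × 1530 × (969 − 14.4) × 18.5 / [6230 × (1 + 0.0404 × 18.5)] = 1479 mg/L.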